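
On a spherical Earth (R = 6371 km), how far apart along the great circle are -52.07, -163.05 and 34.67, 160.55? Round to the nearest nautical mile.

5547 nmi

Δλ = 160.55 − -163.05 = 323.60°; wrapped into (−180°, 180°]: -36.40°.
Δφ = 34.67 − -52.07 = 86.74°.
a = sin²(Δφ/2) + cos φ₁ · cos φ₂ · sin²(Δλ/2) = 0.520885.
c = 2·atan2(√a, √(1−a)) = 1.61258 rad → d = 6371·c ≈ 10273.74 km ≈ 5547.37 nmi.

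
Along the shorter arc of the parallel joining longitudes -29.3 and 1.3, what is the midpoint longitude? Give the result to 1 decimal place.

-14.0°

Signed shortest Δλ from -29.3° to +1.3° is +30.6°.
Midpoint longitude = -29.3° + (+30.6°)/2 = -29.3° + 15.3° = -14.0°.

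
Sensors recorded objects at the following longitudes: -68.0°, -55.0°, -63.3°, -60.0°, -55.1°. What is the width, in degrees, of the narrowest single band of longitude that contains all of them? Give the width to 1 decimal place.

Sort the longitudes: -68.0°, -63.3°, -60.0°, -55.1°, -55.0°.
Eastward gaps between consecutive values (wrapping around): 4.7°, 3.3°, 4.9°, 0.1°, 347.0°.
Largest gap = 347.0° ⇒ minimal covering band is its complement: 360° − 347.0° = 13.0°.
Band runs from -68.0° eastward to -55.0°.

13.0°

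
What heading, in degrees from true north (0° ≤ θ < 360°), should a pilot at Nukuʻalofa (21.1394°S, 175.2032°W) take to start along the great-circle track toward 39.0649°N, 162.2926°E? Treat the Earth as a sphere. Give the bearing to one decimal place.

Δλ = 162.2926 − -175.2032 = 337.4958°; wrapped into (−180°, 180°]: -22.5042°.
θ = atan2( sin Δλ · cos φ₂ , cos φ₁ · sin φ₂ − sin φ₁ · cos φ₂ · cos Δλ )
  = atan2(-0.29718, 0.84648) = -19.345° → normalised to [0°, 360°): 340.655°.

340.7°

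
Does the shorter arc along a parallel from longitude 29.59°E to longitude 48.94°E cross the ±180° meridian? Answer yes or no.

No

Signed shortest Δλ = ((48.94 − 29.59 + 180) mod 360) − 180 = 19.35°.
Going east by 19.35° from +29.59° reaches +48.94° without touching 180°.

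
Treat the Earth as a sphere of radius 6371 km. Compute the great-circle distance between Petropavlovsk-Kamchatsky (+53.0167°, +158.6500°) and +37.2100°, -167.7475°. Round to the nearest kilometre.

3125 km

Δλ = -167.7475 − 158.6500 = -326.3975°; wrapped into (−180°, 180°]: 33.6025°.
Δφ = 37.2100 − 53.0167 = -15.8067°.
a = sin²(Δφ/2) + cos φ₁ · cos φ₂ · sin²(Δλ/2) = 0.058938.
c = 2·atan2(√a, √(1−a)) = 0.49044 rad → d = 6371·c ≈ 3124.61 km.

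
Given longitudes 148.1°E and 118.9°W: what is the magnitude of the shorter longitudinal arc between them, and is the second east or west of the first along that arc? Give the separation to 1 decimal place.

Raw difference: -118.9 − 148.1 = -267.0°.
Normalise into (−180°, 180°]: -267.0° + 360° = 93.0°.
Positive ⇒ the second point lies to the east; separation 93.0°.

93.0° east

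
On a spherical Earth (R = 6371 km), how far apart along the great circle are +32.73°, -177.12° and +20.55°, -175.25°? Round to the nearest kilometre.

Δλ = -175.25 − -177.12 = 1.87°.
Δφ = 20.55 − 32.73 = -12.18°.
a = sin²(Δφ/2) + cos φ₁ · cos φ₂ · sin²(Δλ/2) = 0.011465.
c = 2·atan2(√a, √(1−a)) = 0.21456 rad → d = 6371·c ≈ 1366.96 km.

1367 km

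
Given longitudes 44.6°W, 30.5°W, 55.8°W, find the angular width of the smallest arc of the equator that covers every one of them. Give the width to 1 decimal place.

25.3°

Sort the longitudes: -55.8°, -44.6°, -30.5°.
Eastward gaps between consecutive values (wrapping around): 11.2°, 14.1°, 334.7°.
Largest gap = 334.7° ⇒ minimal covering band is its complement: 360° − 334.7° = 25.3°.
Band runs from -55.8° eastward to -30.5°.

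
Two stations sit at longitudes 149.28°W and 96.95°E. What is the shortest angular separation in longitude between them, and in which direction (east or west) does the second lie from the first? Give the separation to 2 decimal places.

Raw difference: 96.95 − -149.28 = 246.23°.
Normalise into (−180°, 180°]: 246.23° − 360° = -113.77°.
Negative ⇒ the second point lies to the west; separation 113.77°.

113.77° west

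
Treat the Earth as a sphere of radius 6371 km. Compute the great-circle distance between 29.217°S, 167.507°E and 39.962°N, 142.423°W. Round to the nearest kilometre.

Δλ = -142.423 − 167.507 = -309.930°; wrapped into (−180°, 180°]: 50.070°.
Δφ = 39.962 − -29.217 = 69.179°.
a = sin²(Δφ/2) + cos φ₁ · cos φ₂ · sin²(Δλ/2) = 0.442068.
c = 2·atan2(√a, √(1−a)) = 1.45467 rad → d = 6371·c ≈ 9267.72 km.

9268 km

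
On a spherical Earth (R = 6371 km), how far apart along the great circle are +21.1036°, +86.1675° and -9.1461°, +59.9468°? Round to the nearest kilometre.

4418 km

Δλ = 59.9468 − 86.1675 = -26.2207°.
Δφ = -9.1461 − 21.1036 = -30.2497°.
a = sin²(Δφ/2) + cos φ₁ · cos φ₂ · sin²(Δλ/2) = 0.115471.
c = 2·atan2(√a, √(1−a)) = 0.69343 rad → d = 6371·c ≈ 4417.83 km.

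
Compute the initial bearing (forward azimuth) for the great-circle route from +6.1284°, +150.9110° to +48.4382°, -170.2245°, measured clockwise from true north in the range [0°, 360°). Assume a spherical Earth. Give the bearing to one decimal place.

Δλ = -170.2245 − 150.9110 = -321.1355°; wrapped into (−180°, 180°]: 38.8645°.
θ = atan2( sin Δλ · cos φ₂ , cos φ₁ · sin φ₂ − sin φ₁ · cos φ₂ · cos Δλ )
  = atan2(0.41629, 0.68882) = 31.147° → normalised to [0°, 360°): 31.147°.

31.1°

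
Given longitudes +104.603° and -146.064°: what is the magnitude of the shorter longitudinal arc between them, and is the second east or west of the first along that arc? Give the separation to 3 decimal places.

Raw difference: -146.064 − 104.603 = -250.667°.
Normalise into (−180°, 180°]: -250.667° + 360° = 109.333°.
Positive ⇒ the second point lies to the east; separation 109.333°.

109.333° east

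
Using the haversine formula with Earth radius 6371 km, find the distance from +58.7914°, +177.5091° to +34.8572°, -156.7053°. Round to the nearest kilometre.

Δλ = -156.7053 − 177.5091 = -334.2144°; wrapped into (−180°, 180°]: 25.7856°.
Δφ = 34.8572 − 58.7914 = -23.9342°.
a = sin²(Δφ/2) + cos φ₁ · cos φ₂ · sin²(Δλ/2) = 0.064162.
c = 2·atan2(√a, √(1−a)) = 0.51219 rad → d = 6371·c ≈ 3263.14 km.

3263 km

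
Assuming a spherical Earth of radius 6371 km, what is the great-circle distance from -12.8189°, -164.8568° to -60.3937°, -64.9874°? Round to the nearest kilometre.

9303 km

Δλ = -64.9874 − -164.8568 = 99.8694°.
Δφ = -60.3937 − -12.8189 = -47.5748°.
a = sin²(Δφ/2) + cos φ₁ · cos φ₂ · sin²(Δλ/2) = 0.444833.
c = 2·atan2(√a, √(1−a)) = 1.46024 rad → d = 6371·c ≈ 9303.17 km.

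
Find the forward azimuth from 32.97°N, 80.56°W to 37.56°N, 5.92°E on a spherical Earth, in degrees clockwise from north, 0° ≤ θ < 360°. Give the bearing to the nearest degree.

58°

Δλ = 5.92 − -80.56 = 86.48°.
θ = atan2( sin Δλ · cos φ₂ , cos φ₁ · sin φ₂ − sin φ₁ · cos φ₂ · cos Δλ )
  = atan2(0.79122, 0.48493) = 58.496° → normalised to [0°, 360°): 58.496°.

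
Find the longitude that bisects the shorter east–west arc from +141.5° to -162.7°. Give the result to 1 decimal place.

+169.4°

Signed shortest Δλ from +141.5° to -162.7° is +55.8°.
Midpoint longitude = +141.5° + (+55.8°)/2 = +141.5° + 27.9° = +169.4°.
(The naïve average (+141.5 + -162.7)/2 = -10.6° is on the wrong side of the globe.)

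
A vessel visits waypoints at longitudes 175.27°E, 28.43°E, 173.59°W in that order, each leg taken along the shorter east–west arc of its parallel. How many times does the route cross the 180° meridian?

1

Leg 1: +175.27° → +28.43°, shortest Δλ = -146.84° (west) — does not cross 180°.
Leg 2: +28.43° → -173.59°, shortest Δλ = 157.98° (east) — crosses 180°.
Total crossings: 1.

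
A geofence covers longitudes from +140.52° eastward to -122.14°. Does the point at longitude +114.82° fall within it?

Band width going east from +140.52° to -122.14°: ((-122.14 − 140.52) mod 360) = 97.34°.
Offset of +114.82° east of the west edge: ((114.82 − 140.52) mod 360) = 334.30°.
334.30° > 97.34° ⇒ outside.

No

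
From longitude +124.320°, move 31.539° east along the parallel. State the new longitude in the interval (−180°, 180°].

Start at +124.320°; shift +31.539° → +155.859°.
+155.859° already lies in (−180°, 180°].

+155.859°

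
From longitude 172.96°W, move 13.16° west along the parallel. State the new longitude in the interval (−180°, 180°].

Start at -172.96°; shift −13.16° → -186.12°.
-186.12° lies outside (−180°, 180°]; add 360° → +173.88°.

173.88°E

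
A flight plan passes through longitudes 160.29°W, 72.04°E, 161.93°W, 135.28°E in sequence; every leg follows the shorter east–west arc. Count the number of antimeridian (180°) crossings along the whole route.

3

Leg 1: -160.29° → +72.04°, shortest Δλ = -127.67° (west) — crosses 180°.
Leg 2: +72.04° → -161.93°, shortest Δλ = 126.03° (east) — crosses 180°.
Leg 3: -161.93° → +135.28°, shortest Δλ = -62.79° (west) — crosses 180°.
Total crossings: 3.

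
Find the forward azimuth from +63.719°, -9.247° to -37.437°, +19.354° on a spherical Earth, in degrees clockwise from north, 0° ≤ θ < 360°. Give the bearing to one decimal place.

Δλ = 19.354 − -9.247 = 28.601°.
θ = atan2( sin Δλ · cos φ₂ , cos φ₁ · sin φ₂ − sin φ₁ · cos φ₂ · cos Δλ )
  = atan2(0.38010, -0.89423) = 156.971° → normalised to [0°, 360°): 156.971°.

157.0°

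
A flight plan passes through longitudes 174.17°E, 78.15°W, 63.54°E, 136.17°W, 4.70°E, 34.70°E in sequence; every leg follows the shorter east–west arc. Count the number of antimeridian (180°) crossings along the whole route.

2

Leg 1: +174.17° → -78.15°, shortest Δλ = 107.68° (east) — crosses 180°.
Leg 2: -78.15° → +63.54°, shortest Δλ = 141.69° (east) — does not cross 180°.
Leg 3: +63.54° → -136.17°, shortest Δλ = 160.29° (east) — crosses 180°.
Leg 4: -136.17° → +4.70°, shortest Δλ = 140.87° (east) — does not cross 180°.
Leg 5: +4.70° → +34.70°, shortest Δλ = 30.0° (east) — does not cross 180°.
Total crossings: 2.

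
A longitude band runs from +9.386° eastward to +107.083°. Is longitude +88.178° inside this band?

Band width going east from +9.386° to +107.083°: ((107.083 − 9.386) mod 360) = 97.697°.
Offset of +88.178° east of the west edge: ((88.178 − 9.386) mod 360) = 78.792°.
78.792° ≤ 97.697° ⇒ inside.

Yes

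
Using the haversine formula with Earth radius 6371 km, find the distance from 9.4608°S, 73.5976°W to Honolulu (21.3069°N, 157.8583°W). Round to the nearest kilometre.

Δλ = -157.8583 − -73.5976 = -84.2607°.
Δφ = 21.3069 − -9.4608 = 30.7677°.
a = sin²(Δφ/2) + cos φ₁ · cos φ₂ · sin²(Δλ/2) = 0.483914.
c = 2·atan2(√a, √(1−a)) = 1.53862 rad → d = 6371·c ≈ 9802.54 km.

9803 km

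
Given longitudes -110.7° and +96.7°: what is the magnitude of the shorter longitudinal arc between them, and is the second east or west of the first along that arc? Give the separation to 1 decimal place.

152.6° west

Raw difference: 96.7 − -110.7 = 207.4°.
Normalise into (−180°, 180°]: 207.4° − 360° = -152.6°.
Negative ⇒ the second point lies to the west; separation 152.6°.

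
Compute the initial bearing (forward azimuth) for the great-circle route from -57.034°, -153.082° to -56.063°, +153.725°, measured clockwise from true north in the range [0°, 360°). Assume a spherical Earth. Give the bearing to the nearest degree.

249°

Δλ = 153.725 − -153.082 = 306.807°; wrapped into (−180°, 180°]: -53.193°.
θ = atan2( sin Δλ · cos φ₂ , cos φ₁ · sin φ₂ − sin φ₁ · cos φ₂ · cos Δλ )
  = atan2(-0.44699, -0.17082) = -110.915° → normalised to [0°, 360°): 249.085°.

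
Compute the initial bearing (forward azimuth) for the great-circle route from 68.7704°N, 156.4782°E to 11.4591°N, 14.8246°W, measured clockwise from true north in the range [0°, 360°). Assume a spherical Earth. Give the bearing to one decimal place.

351.4°

Δλ = -14.8246 − 156.4782 = -171.3028°.
θ = atan2( sin Δλ · cos φ₂ , cos φ₁ · sin φ₂ − sin φ₁ · cos φ₂ · cos Δλ )
  = atan2(-0.14820, 0.97499) = -8.643° → normalised to [0°, 360°): 351.357°.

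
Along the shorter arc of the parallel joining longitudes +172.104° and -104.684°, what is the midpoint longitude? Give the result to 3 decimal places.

-146.290°

Signed shortest Δλ from +172.104° to -104.684° is +83.212°.
Midpoint longitude = +172.104° + (+83.212°)/2 = +172.104° + 41.606° = +213.710°.
Normalise into (−180°, 180°]: -146.290°.
(The naïve average (+172.104 + -104.684)/2 = 33.71° is on the wrong side of the globe.)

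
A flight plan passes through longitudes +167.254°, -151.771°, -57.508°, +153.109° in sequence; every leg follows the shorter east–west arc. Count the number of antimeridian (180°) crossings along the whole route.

Leg 1: +167.254° → -151.771°, shortest Δλ = 40.975° (east) — crosses 180°.
Leg 2: -151.771° → -57.508°, shortest Δλ = 94.263° (east) — does not cross 180°.
Leg 3: -57.508° → +153.109°, shortest Δλ = -149.383° (west) — crosses 180°.
Total crossings: 2.

2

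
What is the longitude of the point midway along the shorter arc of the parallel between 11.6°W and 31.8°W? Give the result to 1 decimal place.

Signed shortest Δλ from -11.6° to -31.8° is -20.2°.
Midpoint longitude = -11.6° + (-20.2°)/2 = -11.6° − 10.1° = -21.7°.

21.7°W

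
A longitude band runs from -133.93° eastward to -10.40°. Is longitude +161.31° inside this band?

Band width going east from -133.93° to -10.40°: ((-10.40 − -133.93) mod 360) = 123.53°.
Offset of +161.31° east of the west edge: ((161.31 − -133.93) mod 360) = 295.24°.
295.24° > 123.53° ⇒ outside.

No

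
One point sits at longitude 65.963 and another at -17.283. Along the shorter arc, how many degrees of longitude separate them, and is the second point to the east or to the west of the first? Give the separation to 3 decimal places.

Raw difference: -17.283 − 65.963 = -83.246°.
Normalise into (−180°, 180°]: -83.246° stays -83.246°.
Negative ⇒ the second point lies to the west; separation 83.246°.

83.246° west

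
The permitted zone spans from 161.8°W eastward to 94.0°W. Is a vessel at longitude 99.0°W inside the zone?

Yes

Band width going east from -161.8° to -94.0°: ((-94.0 − -161.8) mod 360) = 67.8°.
Offset of -99.0° east of the west edge: ((-99.0 − -161.8) mod 360) = 62.8°.
62.8° ≤ 67.8° ⇒ inside.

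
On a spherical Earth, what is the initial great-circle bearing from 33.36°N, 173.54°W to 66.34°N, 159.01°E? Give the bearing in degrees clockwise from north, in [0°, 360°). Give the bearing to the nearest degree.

342°

Δλ = 159.01 − -173.54 = 332.55°; wrapped into (−180°, 180°]: -27.45°.
θ = atan2( sin Δλ · cos φ₂ , cos φ₁ · sin φ₂ − sin φ₁ · cos φ₂ · cos Δλ )
  = atan2(-0.18499, 0.56919) = -18.005° → normalised to [0°, 360°): 341.995°.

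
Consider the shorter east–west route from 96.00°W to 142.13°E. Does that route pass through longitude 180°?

Yes

Naïve |142.13 − -96.00| = 238.13° > 180°, so the shorter arc goes the other way round — across 180°.
Signed shortest Δλ = ((142.13 − -96.00 + 180) mod 360) − 180 = -121.87°.
Going west by 121.87° from -96.00° passes through 180° before reaching +142.13°.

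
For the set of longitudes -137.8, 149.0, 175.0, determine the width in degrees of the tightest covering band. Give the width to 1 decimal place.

73.2°

Sort the longitudes: -137.8°, +149.0°, +175.0°.
Eastward gaps between consecutive values (wrapping around): 286.8°, 26.0°, 47.2°.
Largest gap = 286.8° ⇒ minimal covering band is its complement: 360° − 286.8° = 73.2°.
Band runs from +149.0° eastward to -137.8°, crossing the antimeridian.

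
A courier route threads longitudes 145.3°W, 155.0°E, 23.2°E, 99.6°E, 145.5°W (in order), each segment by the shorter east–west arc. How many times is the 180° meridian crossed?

Leg 1: -145.3° → +155.0°, shortest Δλ = -59.7° (west) — crosses 180°.
Leg 2: +155.0° → +23.2°, shortest Δλ = -131.8° (west) — does not cross 180°.
Leg 3: +23.2° → +99.6°, shortest Δλ = 76.4° (east) — does not cross 180°.
Leg 4: +99.6° → -145.5°, shortest Δλ = 114.9° (east) — crosses 180°.
Total crossings: 2.

2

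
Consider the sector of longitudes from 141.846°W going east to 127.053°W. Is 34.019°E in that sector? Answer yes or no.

No

Band width going east from -141.846° to -127.053°: ((-127.053 − -141.846) mod 360) = 14.793°.
Offset of +34.019° east of the west edge: ((34.019 − -141.846) mod 360) = 175.865°.
175.865° > 14.793° ⇒ outside.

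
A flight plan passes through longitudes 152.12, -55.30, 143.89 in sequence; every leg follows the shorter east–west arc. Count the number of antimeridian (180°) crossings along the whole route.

2

Leg 1: +152.12° → -55.30°, shortest Δλ = 152.58° (east) — crosses 180°.
Leg 2: -55.30° → +143.89°, shortest Δλ = -160.81° (west) — crosses 180°.
Total crossings: 2.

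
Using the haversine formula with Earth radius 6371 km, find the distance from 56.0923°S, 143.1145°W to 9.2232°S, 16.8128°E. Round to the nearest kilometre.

Δλ = 16.8128 − -143.1145 = 159.9273°.
Δφ = -9.2232 − -56.0923 = 46.8691°.
a = sin²(Δφ/2) + cos φ₁ · cos φ₂ · sin²(Δλ/2) = 0.692087.
c = 2·atan2(√a, √(1−a)) = 1.96511 rad → d = 6371·c ≈ 12519.71 km.

12520 km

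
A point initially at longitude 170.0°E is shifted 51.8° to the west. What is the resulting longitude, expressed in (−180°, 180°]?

118.2°E

Start at +170.0°; shift −51.8° → +118.2°.
+118.2° already lies in (−180°, 180°].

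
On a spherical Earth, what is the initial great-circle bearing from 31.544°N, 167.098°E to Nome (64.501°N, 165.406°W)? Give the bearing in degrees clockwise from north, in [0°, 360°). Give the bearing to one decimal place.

Δλ = -165.406 − 167.098 = -332.504°; wrapped into (−180°, 180°]: 27.496°.
θ = atan2( sin Δλ · cos φ₂ , cos φ₁ · sin φ₂ − sin φ₁ · cos φ₂ · cos Δλ )
  = atan2(0.19875, 0.56945) = 19.240° → normalised to [0°, 360°): 19.240°.

19.2°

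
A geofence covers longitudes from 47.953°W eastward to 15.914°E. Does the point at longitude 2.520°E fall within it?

Yes

Band width going east from -47.953° to +15.914°: ((15.914 − -47.953) mod 360) = 63.867°.
Offset of +2.520° east of the west edge: ((2.520 − -47.953) mod 360) = 50.473°.
50.473° ≤ 63.867° ⇒ inside.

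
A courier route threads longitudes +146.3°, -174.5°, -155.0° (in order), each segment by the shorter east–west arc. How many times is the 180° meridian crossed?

Leg 1: +146.3° → -174.5°, shortest Δλ = 39.2° (east) — crosses 180°.
Leg 2: -174.5° → -155.0°, shortest Δλ = 19.5° (east) — does not cross 180°.
Total crossings: 1.

1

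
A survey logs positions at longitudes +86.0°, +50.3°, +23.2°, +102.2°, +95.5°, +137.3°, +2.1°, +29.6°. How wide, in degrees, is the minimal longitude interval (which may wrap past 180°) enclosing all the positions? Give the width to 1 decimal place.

Sort the longitudes: +2.1°, +23.2°, +29.6°, +50.3°, +86.0°, +95.5°, +102.2°, +137.3°.
Eastward gaps between consecutive values (wrapping around): 21.1°, 6.4°, 20.7°, 35.7°, 9.5°, 6.7°, 35.1°, 224.8°.
Largest gap = 224.8° ⇒ minimal covering band is its complement: 360° − 224.8° = 135.2°.
Band runs from +2.1° eastward to +137.3°.

135.2°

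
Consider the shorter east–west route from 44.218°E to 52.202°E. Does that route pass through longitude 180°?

No

Signed shortest Δλ = ((52.202 − 44.218 + 180) mod 360) − 180 = 7.984°.
Going east by 7.984° from +44.218° reaches +52.202° without touching 180°.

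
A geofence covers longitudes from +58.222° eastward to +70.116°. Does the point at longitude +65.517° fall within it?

Yes

Band width going east from +58.222° to +70.116°: ((70.116 − 58.222) mod 360) = 11.894°.
Offset of +65.517° east of the west edge: ((65.517 − 58.222) mod 360) = 7.295°.
7.295° ≤ 11.894° ⇒ inside.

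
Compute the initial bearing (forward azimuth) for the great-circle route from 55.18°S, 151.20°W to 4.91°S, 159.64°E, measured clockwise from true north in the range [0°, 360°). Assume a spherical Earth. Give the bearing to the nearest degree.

303°

Δλ = 159.64 − -151.20 = 310.84°; wrapped into (−180°, 180°]: -49.16°.
θ = atan2( sin Δλ · cos φ₂ , cos φ₁ · sin φ₂ − sin φ₁ · cos φ₂ · cos Δλ )
  = atan2(-0.75376, 0.48602) = -57.187° → normalised to [0°, 360°): 302.813°.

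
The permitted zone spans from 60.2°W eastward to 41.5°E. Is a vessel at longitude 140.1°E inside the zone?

Band width going east from -60.2° to +41.5°: ((41.5 − -60.2) mod 360) = 101.7°.
Offset of +140.1° east of the west edge: ((140.1 − -60.2) mod 360) = 200.3°.
200.3° > 101.7° ⇒ outside.

No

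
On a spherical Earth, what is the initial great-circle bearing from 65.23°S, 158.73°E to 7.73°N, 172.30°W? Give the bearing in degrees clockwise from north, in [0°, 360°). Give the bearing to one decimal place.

Δλ = -172.30 − 158.73 = -331.03°; wrapped into (−180°, 180°]: 28.97°.
θ = atan2( sin Δλ · cos φ₂ , cos φ₁ · sin φ₂ − sin φ₁ · cos φ₂ · cos Δλ )
  = atan2(0.47995, 0.84352) = 29.639° → normalised to [0°, 360°): 29.639°.

29.6°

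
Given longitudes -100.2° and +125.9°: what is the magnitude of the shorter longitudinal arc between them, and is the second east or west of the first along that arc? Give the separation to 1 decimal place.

133.9° west

Raw difference: 125.9 − -100.2 = 226.1°.
Normalise into (−180°, 180°]: 226.1° − 360° = -133.9°.
Negative ⇒ the second point lies to the west; separation 133.9°.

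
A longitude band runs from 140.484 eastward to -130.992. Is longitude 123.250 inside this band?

Band width going east from +140.484° to -130.992°: ((-130.992 − 140.484) mod 360) = 88.524°.
Offset of +123.250° east of the west edge: ((123.250 − 140.484) mod 360) = 342.766°.
342.766° > 88.524° ⇒ outside.

No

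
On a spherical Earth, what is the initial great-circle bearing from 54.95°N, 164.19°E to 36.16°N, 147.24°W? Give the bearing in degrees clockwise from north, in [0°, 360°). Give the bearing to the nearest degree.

99°

Δλ = -147.24 − 164.19 = -311.43°; wrapped into (−180°, 180°]: 48.57°.
θ = atan2( sin Δλ · cos φ₂ , cos φ₁ · sin φ₂ − sin φ₁ · cos φ₂ · cos Δλ )
  = atan2(0.60534, -0.09850) = 99.242° → normalised to [0°, 360°): 99.242°.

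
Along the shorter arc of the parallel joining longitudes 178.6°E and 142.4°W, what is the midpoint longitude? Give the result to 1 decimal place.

Signed shortest Δλ from +178.6° to -142.4° is +39.0°.
Midpoint longitude = +178.6° + (+39.0°)/2 = +178.6° + 19.5° = +198.1°.
Normalise into (−180°, 180°]: -161.9°.
(The naïve average (+178.6 + -142.4)/2 = 18.1° is on the wrong side of the globe.)

161.9°W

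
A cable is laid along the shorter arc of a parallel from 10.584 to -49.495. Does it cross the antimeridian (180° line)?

Signed shortest Δλ = ((-49.495 − 10.584 + 180) mod 360) − 180 = -60.079°.
Going west by 60.079° from +10.584° reaches -49.495° without touching 180°.

No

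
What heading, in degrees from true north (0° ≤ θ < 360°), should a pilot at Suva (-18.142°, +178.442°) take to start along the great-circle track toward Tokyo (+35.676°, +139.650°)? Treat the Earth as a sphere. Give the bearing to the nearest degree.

326°

Δλ = 139.650 − 178.442 = -38.792°.
θ = atan2( sin Δλ · cos φ₂ , cos φ₁ · sin φ₂ − sin φ₁ · cos φ₂ · cos Δλ )
  = atan2(-0.50892, 0.75135) = -34.111° → normalised to [0°, 360°): 325.889°.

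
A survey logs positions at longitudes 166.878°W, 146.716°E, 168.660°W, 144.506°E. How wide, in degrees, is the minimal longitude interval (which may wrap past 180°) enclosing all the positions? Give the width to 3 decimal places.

Sort the longitudes: -168.660°, -166.878°, +144.506°, +146.716°.
Eastward gaps between consecutive values (wrapping around): 1.782°, 311.384°, 2.210°, 44.624°.
Largest gap = 311.384° ⇒ minimal covering band is its complement: 360° − 311.384° = 48.616°.
Band runs from +144.506° eastward to -166.878°, crossing the antimeridian.

48.616°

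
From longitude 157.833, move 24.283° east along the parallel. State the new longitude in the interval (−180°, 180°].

Start at +157.833°; shift +24.283° → +182.116°.
+182.116° lies outside (−180°, 180°]; subtract 360° → -177.884°.

-177.884°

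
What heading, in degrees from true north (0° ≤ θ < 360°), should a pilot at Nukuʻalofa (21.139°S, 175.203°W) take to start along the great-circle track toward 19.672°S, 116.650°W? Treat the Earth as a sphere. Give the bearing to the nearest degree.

100°

Δλ = -116.650 − -175.203 = 58.553°.
θ = atan2( sin Δλ · cos φ₂ , cos φ₁ · sin φ₂ − sin φ₁ · cos φ₂ · cos Δλ )
  = atan2(0.80333, -0.13682) = 99.666° → normalised to [0°, 360°): 99.666°.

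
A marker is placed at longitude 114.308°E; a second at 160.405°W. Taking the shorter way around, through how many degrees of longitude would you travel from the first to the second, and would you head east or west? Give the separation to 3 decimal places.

Raw difference: -160.405 − 114.308 = -274.713°.
Normalise into (−180°, 180°]: -274.713° + 360° = 85.287°.
Positive ⇒ the second point lies to the east; separation 85.287°.

85.287° east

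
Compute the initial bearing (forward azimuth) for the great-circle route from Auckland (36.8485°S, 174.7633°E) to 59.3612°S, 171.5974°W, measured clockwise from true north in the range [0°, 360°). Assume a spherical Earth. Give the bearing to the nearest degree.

Δλ = -171.5974 − 174.7633 = -346.3607°; wrapped into (−180°, 180°]: 13.6393°.
θ = atan2( sin Δλ · cos φ₂ , cos φ₁ · sin φ₂ − sin φ₁ · cos φ₂ · cos Δλ )
  = atan2(0.12017, -0.39151) = 162.936° → normalised to [0°, 360°): 162.936°.

163°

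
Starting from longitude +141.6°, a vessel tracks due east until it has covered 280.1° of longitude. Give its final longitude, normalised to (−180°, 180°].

Start at +141.6°; shift +280.1° → +421.7°.
+421.7° lies outside (−180°, 180°]; subtract 360° → +61.7°.

+61.7°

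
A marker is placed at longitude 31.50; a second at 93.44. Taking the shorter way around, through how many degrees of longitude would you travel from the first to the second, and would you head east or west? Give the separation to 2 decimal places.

61.94° east

Raw difference: 93.44 − 31.50 = 61.94°.
Normalise into (−180°, 180°]: 61.94° stays 61.94°.
Positive ⇒ the second point lies to the east; separation 61.94°.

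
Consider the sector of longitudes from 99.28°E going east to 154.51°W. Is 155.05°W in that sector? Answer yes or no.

Yes

Band width going east from +99.28° to -154.51°: ((-154.51 − 99.28) mod 360) = 106.21°.
Offset of -155.05° east of the west edge: ((-155.05 − 99.28) mod 360) = 105.67°.
105.67° ≤ 106.21° ⇒ inside.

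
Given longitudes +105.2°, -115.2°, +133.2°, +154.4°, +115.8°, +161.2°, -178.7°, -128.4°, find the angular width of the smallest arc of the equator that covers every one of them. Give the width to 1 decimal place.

Sort the longitudes: -178.7°, -128.4°, -115.2°, +105.2°, +115.8°, +133.2°, +154.4°, +161.2°.
Eastward gaps between consecutive values (wrapping around): 50.3°, 13.2°, 220.4°, 10.6°, 17.4°, 21.2°, 6.8°, 20.1°.
Largest gap = 220.4° ⇒ minimal covering band is its complement: 360° − 220.4° = 139.6°.
Band runs from +105.2° eastward to -115.2°, crossing the antimeridian.

139.6°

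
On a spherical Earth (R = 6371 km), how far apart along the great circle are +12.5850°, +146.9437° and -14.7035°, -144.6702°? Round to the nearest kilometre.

Δλ = -144.6702 − 146.9437 = -291.6139°; wrapped into (−180°, 180°]: 68.3861°.
Δφ = -14.7035 − 12.5850 = -27.2885°.
a = sin²(Δφ/2) + cos φ₁ · cos φ₂ · sin²(Δλ/2) = 0.353788.
c = 2·atan2(√a, √(1−a)) = 1.27404 rad → d = 6371·c ≈ 8116.88 km.

8117 km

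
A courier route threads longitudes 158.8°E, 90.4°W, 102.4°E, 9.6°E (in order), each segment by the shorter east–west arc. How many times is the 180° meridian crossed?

2

Leg 1: +158.8° → -90.4°, shortest Δλ = 110.8° (east) — crosses 180°.
Leg 2: -90.4° → +102.4°, shortest Δλ = -167.2° (west) — crosses 180°.
Leg 3: +102.4° → +9.6°, shortest Δλ = -92.8° (west) — does not cross 180°.
Total crossings: 2.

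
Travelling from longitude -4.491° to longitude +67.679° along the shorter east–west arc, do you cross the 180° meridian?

No

Signed shortest Δλ = ((67.679 − -4.491 + 180) mod 360) − 180 = 72.17°.
Going east by 72.17° from -4.491° reaches +67.679° without touching 180°.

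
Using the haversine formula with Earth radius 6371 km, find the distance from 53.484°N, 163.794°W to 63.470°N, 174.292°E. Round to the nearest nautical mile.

904 nmi

Δλ = 174.292 − -163.794 = 338.086°; wrapped into (−180°, 180°]: -21.914°.
Δφ = 63.470 − 53.484 = 9.986°.
a = sin²(Δφ/2) + cos φ₁ · cos φ₂ · sin²(Δλ/2) = 0.017177.
c = 2·atan2(√a, √(1−a)) = 0.26288 rad → d = 6371·c ≈ 1674.81 km ≈ 904.32 nmi.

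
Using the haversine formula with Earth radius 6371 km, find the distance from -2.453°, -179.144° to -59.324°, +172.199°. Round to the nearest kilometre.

Δλ = 172.199 − -179.144 = 351.343°; wrapped into (−180°, 180°]: -8.657°.
Δφ = -59.324 − -2.453 = -56.871°.
a = sin²(Δφ/2) + cos φ₁ · cos φ₂ · sin²(Δλ/2) = 0.229641.
c = 2·atan2(√a, √(1−a)) = 0.99950 rad → d = 6371·c ≈ 6367.85 km.

6368 km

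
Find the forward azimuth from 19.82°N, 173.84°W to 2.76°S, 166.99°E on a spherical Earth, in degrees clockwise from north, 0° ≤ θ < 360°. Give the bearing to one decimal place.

221.9°

Δλ = 166.99 − -173.84 = 340.83°; wrapped into (−180°, 180°]: -19.17°.
θ = atan2( sin Δλ · cos φ₂ , cos φ₁ · sin φ₂ − sin φ₁ · cos φ₂ · cos Δλ )
  = atan2(-0.32799, -0.36519) = -138.072° → normalised to [0°, 360°): 221.928°.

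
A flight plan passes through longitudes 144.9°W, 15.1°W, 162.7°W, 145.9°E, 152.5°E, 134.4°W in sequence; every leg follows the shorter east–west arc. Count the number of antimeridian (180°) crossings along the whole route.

Leg 1: -144.9° → -15.1°, shortest Δλ = 129.8° (east) — does not cross 180°.
Leg 2: -15.1° → -162.7°, shortest Δλ = -147.6° (west) — does not cross 180°.
Leg 3: -162.7° → +145.9°, shortest Δλ = -51.4° (west) — crosses 180°.
Leg 4: +145.9° → +152.5°, shortest Δλ = 6.6° (east) — does not cross 180°.
Leg 5: +152.5° → -134.4°, shortest Δλ = 73.1° (east) — crosses 180°.
Total crossings: 2.

2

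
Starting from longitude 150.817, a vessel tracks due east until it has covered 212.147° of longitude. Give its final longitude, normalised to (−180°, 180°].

+2.964°

Start at +150.817°; shift +212.147° → +362.964°.
+362.964° lies outside (−180°, 180°]; subtract 360° → +2.964°.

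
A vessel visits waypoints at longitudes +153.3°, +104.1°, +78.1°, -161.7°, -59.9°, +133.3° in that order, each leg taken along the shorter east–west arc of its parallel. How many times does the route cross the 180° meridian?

Leg 1: +153.3° → +104.1°, shortest Δλ = -49.2° (west) — does not cross 180°.
Leg 2: +104.1° → +78.1°, shortest Δλ = -26.0° (west) — does not cross 180°.
Leg 3: +78.1° → -161.7°, shortest Δλ = 120.2° (east) — crosses 180°.
Leg 4: -161.7° → -59.9°, shortest Δλ = 101.8° (east) — does not cross 180°.
Leg 5: -59.9° → +133.3°, shortest Δλ = -166.8° (west) — crosses 180°.
Total crossings: 2.

2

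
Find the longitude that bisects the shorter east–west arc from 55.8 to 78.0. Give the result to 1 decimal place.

+66.9°

Signed shortest Δλ from +55.8° to +78.0° is +22.2°.
Midpoint longitude = +55.8° + (+22.2°)/2 = +55.8° + 11.1° = +66.9°.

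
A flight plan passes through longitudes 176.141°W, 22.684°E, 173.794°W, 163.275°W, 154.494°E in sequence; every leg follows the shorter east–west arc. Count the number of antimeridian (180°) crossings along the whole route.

Leg 1: -176.141° → +22.684°, shortest Δλ = -161.175° (west) — crosses 180°.
Leg 2: +22.684° → -173.794°, shortest Δλ = 163.522° (east) — crosses 180°.
Leg 3: -173.794° → -163.275°, shortest Δλ = 10.519° (east) — does not cross 180°.
Leg 4: -163.275° → +154.494°, shortest Δλ = -42.231° (west) — crosses 180°.
Total crossings: 3.

3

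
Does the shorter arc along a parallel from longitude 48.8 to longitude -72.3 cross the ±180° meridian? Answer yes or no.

Signed shortest Δλ = ((-72.3 − 48.8 + 180) mod 360) − 180 = -121.1°.
Going west by 121.1° from +48.8° reaches -72.3° without touching 180°.

No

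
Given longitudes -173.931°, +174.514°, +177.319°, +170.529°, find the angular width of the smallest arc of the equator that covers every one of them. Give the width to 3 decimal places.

Sort the longitudes: -173.931°, +170.529°, +174.514°, +177.319°.
Eastward gaps between consecutive values (wrapping around): 344.460°, 3.985°, 2.805°, 8.750°.
Largest gap = 344.460° ⇒ minimal covering band is its complement: 360° − 344.460° = 15.540°.
Band runs from +170.529° eastward to -173.931°, crossing the antimeridian.

15.540°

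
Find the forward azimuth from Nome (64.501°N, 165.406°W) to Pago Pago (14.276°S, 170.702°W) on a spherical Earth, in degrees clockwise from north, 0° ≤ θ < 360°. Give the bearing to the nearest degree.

Δλ = -170.702 − -165.406 = -5.296°.
θ = atan2( sin Δλ · cos φ₂ , cos φ₁ · sin φ₂ − sin φ₁ · cos φ₂ · cos Δλ )
  = atan2(-0.08945, -0.97714) = -174.770° → normalised to [0°, 360°): 185.230°.

185°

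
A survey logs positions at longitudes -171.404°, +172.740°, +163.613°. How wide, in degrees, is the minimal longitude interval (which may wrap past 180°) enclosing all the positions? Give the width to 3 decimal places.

Sort the longitudes: -171.404°, +163.613°, +172.740°.
Eastward gaps between consecutive values (wrapping around): 335.017°, 9.127°, 15.856°.
Largest gap = 335.017° ⇒ minimal covering band is its complement: 360° − 335.017° = 24.983°.
Band runs from +163.613° eastward to -171.404°, crossing the antimeridian.

24.983°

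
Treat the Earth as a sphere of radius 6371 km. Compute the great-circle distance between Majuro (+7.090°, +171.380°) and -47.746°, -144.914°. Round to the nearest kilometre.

Δλ = -144.914 − 171.380 = -316.294°; wrapped into (−180°, 180°]: 43.706°.
Δφ = -47.746 − 7.090 = -54.836°.
a = sin²(Δφ/2) + cos φ₁ · cos φ₂ · sin²(Δλ/2) = 0.304494.
c = 2·atan2(√a, √(1−a)) = 1.16906 rad → d = 6371·c ≈ 7448.11 km.

7448 km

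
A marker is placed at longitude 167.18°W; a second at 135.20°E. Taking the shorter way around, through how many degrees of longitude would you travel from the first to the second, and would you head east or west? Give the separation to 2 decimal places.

Raw difference: 135.20 − -167.18 = 302.38°.
Normalise into (−180°, 180°]: 302.38° − 360° = -57.62°.
Negative ⇒ the second point lies to the west; separation 57.62°.

57.62° west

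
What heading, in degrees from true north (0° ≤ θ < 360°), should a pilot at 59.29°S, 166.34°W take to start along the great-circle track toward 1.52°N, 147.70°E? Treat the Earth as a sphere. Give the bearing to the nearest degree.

310°

Δλ = 147.70 − -166.34 = 314.04°; wrapped into (−180°, 180°]: -45.96°.
θ = atan2( sin Δλ · cos φ₂ , cos φ₁ · sin φ₂ − sin φ₁ · cos φ₂ · cos Δλ )
  = atan2(-0.71860, 0.61101) = -49.626° → normalised to [0°, 360°): 310.374°.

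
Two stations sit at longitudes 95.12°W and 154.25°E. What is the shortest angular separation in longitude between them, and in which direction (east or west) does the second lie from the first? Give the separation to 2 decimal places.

110.63° west

Raw difference: 154.25 − -95.12 = 249.37°.
Normalise into (−180°, 180°]: 249.37° − 360° = -110.63°.
Negative ⇒ the second point lies to the west; separation 110.63°.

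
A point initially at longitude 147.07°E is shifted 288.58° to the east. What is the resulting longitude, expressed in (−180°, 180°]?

Start at +147.07°; shift +288.58° → +435.65°.
+435.65° lies outside (−180°, 180°]; subtract 360° → +75.65°.

75.65°E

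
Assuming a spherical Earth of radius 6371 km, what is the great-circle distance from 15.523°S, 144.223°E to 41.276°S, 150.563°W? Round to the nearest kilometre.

Δλ = -150.563 − 144.223 = -294.786°; wrapped into (−180°, 180°]: 65.214°.
Δφ = -41.276 − -15.523 = -25.753°.
a = sin²(Δφ/2) + cos φ₁ · cos φ₂ · sin²(Δλ/2) = 0.259938.
c = 2·atan2(√a, √(1−a)) = 1.07000 rad → d = 6371·c ≈ 6816.97 km.

6817 km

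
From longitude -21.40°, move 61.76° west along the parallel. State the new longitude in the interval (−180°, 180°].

-83.16°

Start at -21.40°; shift −61.76° → -83.16°.
-83.16° already lies in (−180°, 180°].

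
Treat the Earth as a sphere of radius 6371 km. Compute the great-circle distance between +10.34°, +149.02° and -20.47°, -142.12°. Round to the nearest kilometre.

Δλ = -142.12 − 149.02 = -291.14°; wrapped into (−180°, 180°]: 68.86°.
Δφ = -20.47 − 10.34 = -30.81°.
a = sin²(Δφ/2) + cos φ₁ · cos φ₂ · sin²(Δλ/2) = 0.365191.
c = 2·atan2(√a, √(1−a)) = 1.29780 rad → d = 6371·c ≈ 8268.29 km.

8268 km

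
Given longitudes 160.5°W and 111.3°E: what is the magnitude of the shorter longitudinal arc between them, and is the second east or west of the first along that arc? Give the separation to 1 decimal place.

88.2° west

Raw difference: 111.3 − -160.5 = 271.8°.
Normalise into (−180°, 180°]: 271.8° − 360° = -88.2°.
Negative ⇒ the second point lies to the west; separation 88.2°.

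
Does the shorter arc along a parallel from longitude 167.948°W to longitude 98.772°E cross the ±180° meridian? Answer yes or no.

Yes

Naïve |98.772 − -167.948| = 266.72° > 180°, so the shorter arc goes the other way round — across 180°.
Signed shortest Δλ = ((98.772 − -167.948 + 180) mod 360) − 180 = -93.28°.
Going west by 93.28° from -167.948° passes through 180° before reaching +98.772°.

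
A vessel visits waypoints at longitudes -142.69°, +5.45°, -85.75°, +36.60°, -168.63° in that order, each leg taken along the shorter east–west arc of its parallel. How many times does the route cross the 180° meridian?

Leg 1: -142.69° → +5.45°, shortest Δλ = 148.14° (east) — does not cross 180°.
Leg 2: +5.45° → -85.75°, shortest Δλ = -91.2° (west) — does not cross 180°.
Leg 3: -85.75° → +36.60°, shortest Δλ = 122.35° (east) — does not cross 180°.
Leg 4: +36.60° → -168.63°, shortest Δλ = 154.77° (east) — crosses 180°.
Total crossings: 1.

1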